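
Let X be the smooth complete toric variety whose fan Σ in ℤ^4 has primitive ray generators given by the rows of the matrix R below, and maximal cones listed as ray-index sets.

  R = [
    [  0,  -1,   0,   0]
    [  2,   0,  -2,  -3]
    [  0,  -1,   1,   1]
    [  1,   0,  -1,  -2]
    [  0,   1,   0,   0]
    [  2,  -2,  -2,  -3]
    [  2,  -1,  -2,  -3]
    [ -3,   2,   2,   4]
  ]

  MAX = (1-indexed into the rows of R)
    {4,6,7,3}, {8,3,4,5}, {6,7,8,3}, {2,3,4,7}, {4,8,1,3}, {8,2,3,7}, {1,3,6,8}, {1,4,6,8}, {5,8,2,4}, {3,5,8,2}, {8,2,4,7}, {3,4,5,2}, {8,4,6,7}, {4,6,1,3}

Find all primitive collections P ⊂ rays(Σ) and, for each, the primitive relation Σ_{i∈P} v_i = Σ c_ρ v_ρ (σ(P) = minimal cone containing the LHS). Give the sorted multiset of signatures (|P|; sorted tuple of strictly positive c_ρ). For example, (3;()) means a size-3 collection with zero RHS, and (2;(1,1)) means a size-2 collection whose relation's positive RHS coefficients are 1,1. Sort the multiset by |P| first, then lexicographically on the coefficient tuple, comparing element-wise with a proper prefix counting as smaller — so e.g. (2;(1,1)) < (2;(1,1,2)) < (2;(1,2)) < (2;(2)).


9 minimal non-faces of Δ(Σ) (on 8 rays):

  {1,5}:  v_{1} + v_{5} = 0  so sig = (2;())
  {1,2}:  v_{1} + v_{2} = v_{7}  so sig = (2;(1))
  {1,7}:  v_{1} + v_{7} = v_{6}  so sig = (2;(1))
  {5,6}:  v_{5} + v_{6} = v_{7}  so sig = (2;(1))
  {5,7}:  v_{5} + v_{7} = v_{2}  so sig = (2;(1))
  {2,6}:  v_{2} + v_{6} = 2·v_{7}  so sig = (2;(2))
  {3,4,7,8}:  v_{3} + v_{4} + v_{7} + v_{8} = 0  so sig = (4;())
  {2,3,4,8}:  v_{2} + v_{3} + v_{4} + v_{8} = v_{5}  so sig = (4;(1))
  {3,4,6,8}:  v_{3} + v_{4} + v_{6} + v_{8} = v_{1}  so sig = (4;(1))

so the primitive-relation signature multiset is
    (2;())
    (2;(1))
    (2;(1))
    (2;(1))
    (2;(1))
    (2;(2))
    (4;())
    (4;(1))
    (4;(1))


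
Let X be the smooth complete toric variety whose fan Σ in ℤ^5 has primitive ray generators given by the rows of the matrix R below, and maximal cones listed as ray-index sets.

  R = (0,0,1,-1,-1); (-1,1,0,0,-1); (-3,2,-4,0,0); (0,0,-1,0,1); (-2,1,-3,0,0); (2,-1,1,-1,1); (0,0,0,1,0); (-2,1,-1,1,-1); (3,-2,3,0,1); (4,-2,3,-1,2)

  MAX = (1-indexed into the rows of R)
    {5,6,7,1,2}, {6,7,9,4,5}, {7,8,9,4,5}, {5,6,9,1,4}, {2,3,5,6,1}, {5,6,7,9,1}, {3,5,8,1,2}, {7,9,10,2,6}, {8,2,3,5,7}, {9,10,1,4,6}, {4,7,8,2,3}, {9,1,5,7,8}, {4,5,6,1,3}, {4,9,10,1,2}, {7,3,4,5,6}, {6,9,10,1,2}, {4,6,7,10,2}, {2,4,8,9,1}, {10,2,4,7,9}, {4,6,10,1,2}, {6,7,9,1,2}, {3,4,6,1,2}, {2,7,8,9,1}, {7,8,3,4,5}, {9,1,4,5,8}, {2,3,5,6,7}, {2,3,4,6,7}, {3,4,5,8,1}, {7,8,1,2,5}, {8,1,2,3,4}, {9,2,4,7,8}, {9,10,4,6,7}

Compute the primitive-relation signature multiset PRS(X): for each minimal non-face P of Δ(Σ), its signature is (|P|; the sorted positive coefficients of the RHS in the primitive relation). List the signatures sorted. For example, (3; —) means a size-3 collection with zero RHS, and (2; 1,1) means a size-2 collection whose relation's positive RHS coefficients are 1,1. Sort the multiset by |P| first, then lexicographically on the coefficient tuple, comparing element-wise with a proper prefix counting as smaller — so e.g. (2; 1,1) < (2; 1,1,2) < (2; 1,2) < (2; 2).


The 11 primitive collections of Σ (r=10, n=5):

  P={6,8}:  v_{6} + v_{8} = 0  ⇒ sig = (2; —)
  P={3,9}:  v_{3} + v_{9} = v_{4}  ⇒ sig = (2; 1)
  P={5,10}:  v_{5} + v_{10} = v_{4} + v_{6}  ⇒ sig = (2; 1,1)
  P={8,10}:  v_{8} + v_{10} = v_{2} + v_{4} + v_{9}  ⇒ sig = (2; 1,1,1)
  P={3,10}:  v_{3} + v_{10} = v_{2} + 2·v_{4} + v_{6}  ⇒ sig = (2; 1,1,2)
  P={1,4,7}:  v_{1} + v_{4} + v_{7} = 0  ⇒ sig = (3; —)
  P={2,5,9}:  v_{2} + v_{5} + v_{9} = 0  ⇒ sig = (3; —)
  P={2,4,5}:  v_{2} + v_{4} + v_{5} = v_{3}  ⇒ sig = (3; 1)
  P={1,3,7}:  v_{1} + v_{3} + v_{7} = v_{2} + v_{5}  ⇒ sig = (3; 1,1)
  P={1,7,10}:  v_{1} + v_{7} + v_{10} = v_{2} + v_{6} + v_{9}  ⇒ sig = (3; 1,1,1)
  P={2,4,6,9}:  v_{2} + v_{4} + v_{6} + v_{9} = v_{10}  ⇒ sig = (4; 1)

Hence PRS(X_Σ) =
{ (2; —),  (2; 1),  (2; 1,1),  (2; 1,1,1),  (2; 1,1,2),  (3; —) ×2,  (3; 1),  (3; 1,1),  (3; 1,1,1),  (4; 1) }


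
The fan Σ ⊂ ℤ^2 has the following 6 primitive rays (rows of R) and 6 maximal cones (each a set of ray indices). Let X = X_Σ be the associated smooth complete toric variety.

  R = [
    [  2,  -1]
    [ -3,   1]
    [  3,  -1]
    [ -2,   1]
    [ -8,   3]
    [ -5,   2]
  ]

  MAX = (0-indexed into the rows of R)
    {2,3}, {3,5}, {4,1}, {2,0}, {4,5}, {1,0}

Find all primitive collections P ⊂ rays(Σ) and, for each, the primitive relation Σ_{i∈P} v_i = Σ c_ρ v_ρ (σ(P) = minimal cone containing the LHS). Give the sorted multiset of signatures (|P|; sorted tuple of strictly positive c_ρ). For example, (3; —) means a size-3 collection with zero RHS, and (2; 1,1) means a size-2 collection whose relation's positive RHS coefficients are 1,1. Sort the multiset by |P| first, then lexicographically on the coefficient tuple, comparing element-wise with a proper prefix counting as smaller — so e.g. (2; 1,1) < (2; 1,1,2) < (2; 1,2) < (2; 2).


Primitive collections (9):

  P = {0,3}:  v_{0} + v_{3} = 0  ⇒ sig = (2; —)
  P = {1,2}:  v_{1} + v_{2} = 0  ⇒ sig = (2; —)
  P = {0,5}:  v_{0} + v_{5} = v_{1}  ⇒ sig = (2; 1)
  P = {1,3}:  v_{1} + v_{3} = v_{5}  ⇒ sig = (2; 1)
  P = {1,5}:  v_{1} + v_{5} = v_{4}  ⇒ sig = (2; 1)
  P = {2,4}:  v_{2} + v_{4} = v_{5}  ⇒ sig = (2; 1)
  P = {2,5}:  v_{2} + v_{5} = v_{3}  ⇒ sig = (2; 1)
  P = {0,4}:  v_{0} + v_{4} = 2·v_{1}  ⇒ sig = (2; 2)
  P = {3,4}:  v_{3} + v_{4} = 2·v_{5}  ⇒ sig = (2; 2)

so the primitive-relation signature multiset is
{ (2; —) ×2,  (2; 1) ×5,  (2; 2) ×2 }


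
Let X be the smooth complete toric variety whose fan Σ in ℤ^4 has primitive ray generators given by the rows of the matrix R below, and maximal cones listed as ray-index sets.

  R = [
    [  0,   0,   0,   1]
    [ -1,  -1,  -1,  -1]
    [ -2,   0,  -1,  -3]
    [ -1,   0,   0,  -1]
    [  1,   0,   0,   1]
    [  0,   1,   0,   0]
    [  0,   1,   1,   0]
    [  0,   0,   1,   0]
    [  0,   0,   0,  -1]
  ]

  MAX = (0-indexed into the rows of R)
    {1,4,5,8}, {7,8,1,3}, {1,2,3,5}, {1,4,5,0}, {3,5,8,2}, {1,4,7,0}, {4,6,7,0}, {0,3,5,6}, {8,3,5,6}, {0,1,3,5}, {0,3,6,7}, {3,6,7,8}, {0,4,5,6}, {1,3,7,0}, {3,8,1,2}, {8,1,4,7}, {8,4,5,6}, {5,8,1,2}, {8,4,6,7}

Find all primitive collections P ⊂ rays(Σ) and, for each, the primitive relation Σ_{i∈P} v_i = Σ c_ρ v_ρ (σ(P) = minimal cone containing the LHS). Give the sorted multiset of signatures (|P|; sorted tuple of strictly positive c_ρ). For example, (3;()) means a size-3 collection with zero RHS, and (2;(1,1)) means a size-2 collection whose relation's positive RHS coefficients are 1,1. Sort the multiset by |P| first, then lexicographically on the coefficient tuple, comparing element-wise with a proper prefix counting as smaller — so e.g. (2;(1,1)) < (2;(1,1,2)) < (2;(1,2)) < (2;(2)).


The 9 primitive collections of Σ (r=9, n=4):

  • {0,8}:  v_{0} + v_{8} = 0 ; sig = (2;())
  • {3,4}:  v_{3} + v_{4} = 0 ; sig = (2;())
  • {1,6}:  v_{1} + v_{6} = v_{3} ; sig = (2;(1))
  • {5,7}:  v_{5} + v_{7} = v_{6} ; sig = (2;(1))
  • {0,2}:  v_{0} + v_{2} = v_{1} + v_{3} + v_{5} ; sig = (2;(1,1,1))
  • {2,4}:  v_{2} + v_{4} = v_{1} + v_{5} + v_{8} ; sig = (2;(1,1,1))
  • {2,6}:  v_{2} + v_{6} = 2·v_{3} + v_{5} + v_{8} ; sig = (2;(1,1,2))
  • {2,7}:  v_{2} + v_{7} = 2·v_{3} + v_{8} ; sig = (2;(1,2))
  • {1,3,5,8}:  v_{1} + v_{3} + v_{5} + v_{8} = v_{2} ; sig = (4;(1))

so the primitive-relation signature multiset is
    |P|=2: 8 collections, coeffs (), (), (1), (1), (1,1,1), (1,1,1), (1,1,2), (1,2)
    |P|=4: 1 collection, coeffs (1)


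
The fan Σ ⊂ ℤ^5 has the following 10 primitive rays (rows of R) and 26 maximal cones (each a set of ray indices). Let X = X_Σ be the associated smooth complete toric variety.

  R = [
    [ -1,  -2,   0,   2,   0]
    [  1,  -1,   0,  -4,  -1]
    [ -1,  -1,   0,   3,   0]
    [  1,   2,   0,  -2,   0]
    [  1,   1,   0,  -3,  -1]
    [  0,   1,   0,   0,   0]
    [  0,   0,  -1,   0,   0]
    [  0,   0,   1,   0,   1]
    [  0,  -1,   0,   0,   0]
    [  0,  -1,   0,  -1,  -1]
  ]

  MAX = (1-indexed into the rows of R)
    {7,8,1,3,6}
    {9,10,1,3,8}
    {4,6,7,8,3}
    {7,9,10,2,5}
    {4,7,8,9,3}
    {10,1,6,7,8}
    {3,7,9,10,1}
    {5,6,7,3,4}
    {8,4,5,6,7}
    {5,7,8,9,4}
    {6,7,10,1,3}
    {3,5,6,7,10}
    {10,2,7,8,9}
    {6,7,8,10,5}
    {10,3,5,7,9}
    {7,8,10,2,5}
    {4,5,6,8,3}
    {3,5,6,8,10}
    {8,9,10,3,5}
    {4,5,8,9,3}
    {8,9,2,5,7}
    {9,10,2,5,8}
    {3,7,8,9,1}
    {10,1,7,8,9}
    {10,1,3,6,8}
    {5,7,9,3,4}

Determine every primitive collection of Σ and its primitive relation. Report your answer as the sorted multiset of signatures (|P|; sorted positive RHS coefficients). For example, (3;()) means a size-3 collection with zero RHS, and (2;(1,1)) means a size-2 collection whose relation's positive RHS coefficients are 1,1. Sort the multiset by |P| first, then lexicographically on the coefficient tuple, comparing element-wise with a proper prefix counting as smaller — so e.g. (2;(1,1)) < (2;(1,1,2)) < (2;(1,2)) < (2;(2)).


Primitive collections (11):

  P={1,4}:  v_{1} + v_{4} = 0 — sig = (2;())
  P={6,9}:  v_{6} + v_{9} = 0 — sig = (2;())
  P={1,5}:  v_{1} + v_{5} = v_{10} — sig = (2;(1))
  P={4,10}:  v_{4} + v_{10} = v_{5} — sig = (2;(1))
  P={2,3}:  v_{2} + v_{3} = v_{9} + v_{10} — sig = (2;(1,1))
  P={2,6}:  v_{2} + v_{6} = v_{5} + v_{7} + v_{8} + v_{10} — sig = (2;(1,1,1,1))
  P={1,2}:  v_{1} + v_{2} = v_{7} + v_{8} + v_{9} + 2·v_{10} — sig = (2;(1,1,1,2))
  P={2,4}:  v_{2} + v_{4} = 2·v_{5} + v_{7} + v_{8} + v_{9} — sig = (2;(1,1,1,2))
  P={3,5,7,8}:  v_{3} + v_{5} + v_{7} + v_{8} = 0 — sig = (4;())
  P={3,7,8,10}:  v_{3} + v_{7} + v_{8} + v_{10} = v_{1} — sig = (4;(1))
  P={5,7,8,9,10}:  v_{5} + v_{7} + v_{8} + v_{9} + v_{10} = v_{2} — sig = (5;(1))

so the primitive-relation signature multiset is
[(2;()), (2;()), (2;(1)), (2;(1)), (2;(1,1)), (2;(1,1,1,1)), (2;(1,1,1,2)), (2;(1,1,1,2)), (4;()), (4;(1)), (5;(1))]


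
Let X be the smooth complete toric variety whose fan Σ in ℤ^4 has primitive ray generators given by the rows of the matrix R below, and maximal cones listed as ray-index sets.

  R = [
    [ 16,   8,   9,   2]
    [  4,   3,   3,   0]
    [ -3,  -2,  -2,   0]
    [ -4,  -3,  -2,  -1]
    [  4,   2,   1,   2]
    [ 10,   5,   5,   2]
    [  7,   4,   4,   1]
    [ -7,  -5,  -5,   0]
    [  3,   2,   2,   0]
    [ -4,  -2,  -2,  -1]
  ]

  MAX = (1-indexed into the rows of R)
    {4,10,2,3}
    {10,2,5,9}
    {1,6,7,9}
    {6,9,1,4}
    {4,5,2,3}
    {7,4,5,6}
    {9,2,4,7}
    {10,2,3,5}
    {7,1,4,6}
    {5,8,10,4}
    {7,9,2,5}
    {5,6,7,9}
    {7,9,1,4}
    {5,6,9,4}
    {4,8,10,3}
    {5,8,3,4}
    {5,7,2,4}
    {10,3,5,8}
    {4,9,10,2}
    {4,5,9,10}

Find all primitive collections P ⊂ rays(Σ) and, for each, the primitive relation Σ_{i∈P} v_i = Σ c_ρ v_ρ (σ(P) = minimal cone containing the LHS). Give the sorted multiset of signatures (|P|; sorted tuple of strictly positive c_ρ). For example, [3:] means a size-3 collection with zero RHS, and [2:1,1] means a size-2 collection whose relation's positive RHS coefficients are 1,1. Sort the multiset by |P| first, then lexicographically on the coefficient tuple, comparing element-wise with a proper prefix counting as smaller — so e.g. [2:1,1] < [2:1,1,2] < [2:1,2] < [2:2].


|primitive collections| = 20. Relations:

  {3,9}:  v_{3} + v_{9} = 0 ; sig = [2:]
  {2,8}:  v_{2} + v_{8} = v_{3} ; sig = [2:1]
  {7,10}:  v_{7} + v_{10} = v_{9} ; sig = [2:1]
  {7,8}:  v_{7} + v_{8} = v_{4} + v_{5} ; sig = [2:1,1]
  {1,3}:  v_{1} + v_{3} = v_{4} + v_{6} + v_{7} ; sig = [2:1,1,1]
  {3,6}:  v_{3} + v_{6} = v_{4} + v_{5} + v_{7} ; sig = [2:1,1,1]
  {3,7}:  v_{3} + v_{7} = v_{2} + v_{4} + v_{5} ; sig = [2:1,1,1]
  {8,9}:  v_{8} + v_{9} = v_{4} + v_{5} + v_{10} ; sig = [2:1,1,1]
  {1,8}:  v_{1} + v_{8} = 2·v_{4} + v_{5} + v_{6} + v_{9} ; sig = [2:1,1,1,2]
  {1,10}:  v_{1} + v_{10} = v_{4} + v_{6} + 2·v_{9} ; sig = [2:1,1,2]
  {6,10}:  v_{6} + v_{10} = v_{4} + v_{5} + 2·v_{9} ; sig = [2:1,1,2]
  {1,2}:  v_{1} + v_{2} = v_{4} + 3·v_{7} + v_{9} ; sig = [2:1,1,3]
  {6,8}:  v_{6} + v_{8} = 2·v_{4} + 2·v_{5} + v_{9} ; sig = [2:1,2,2]
  {1,5}:  v_{1} + v_{5} = 2·v_{6} ; sig = [2:2]
  {2,6}:  v_{2} + v_{6} = 2·v_{7} ; sig = [2:2]
  {2,4,5,10}:  v_{2} + v_{4} + v_{5} + v_{10} = 0 ; sig = [4:]
  {2,4,5,9}:  v_{2} + v_{4} + v_{5} + v_{9} = v_{7} ; sig = [4:1]
  {3,4,5,10}:  v_{3} + v_{4} + v_{5} + v_{10} = v_{8} ; sig = [4:1]
  {4,5,7,9}:  v_{4} + v_{5} + v_{7} + v_{9} = v_{6} ; sig = [4:1]
  {4,6,7,9}:  v_{4} + v_{6} + v_{7} + v_{9} = v_{1} ; sig = [4:1]

so the primitive-relation signature multiset is
    |P|=2: 15 collections, coeffs (), (1), (1), (1,1), (1,1,1), (1,1,1), (1,1,1), (1,1,1), (1,1,1,2), (1,1,2), (1,1,2), (1,1,3), (1,2,2), (2), (2)
    |P|=4: 5 collections, coeffs (), (1), (1), (1), (1)


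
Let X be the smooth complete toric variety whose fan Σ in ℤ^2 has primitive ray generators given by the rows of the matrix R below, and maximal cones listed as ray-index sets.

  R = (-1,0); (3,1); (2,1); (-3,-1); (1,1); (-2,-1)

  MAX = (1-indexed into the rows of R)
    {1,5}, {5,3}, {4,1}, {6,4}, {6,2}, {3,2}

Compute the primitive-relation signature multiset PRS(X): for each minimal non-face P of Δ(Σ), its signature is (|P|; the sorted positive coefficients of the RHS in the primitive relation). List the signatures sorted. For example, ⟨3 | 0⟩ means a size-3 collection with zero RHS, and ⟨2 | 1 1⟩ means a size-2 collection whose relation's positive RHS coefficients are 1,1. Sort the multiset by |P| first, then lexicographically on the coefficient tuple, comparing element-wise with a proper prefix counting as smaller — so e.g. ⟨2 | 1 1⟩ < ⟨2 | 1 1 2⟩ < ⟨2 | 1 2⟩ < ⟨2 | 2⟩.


The 9 primitive collections of Σ (r=6, n=2):

  • {2,4}:  v_{2} + v_{4} = 0 — sig = ⟨2 | 0⟩
  • {3,6}:  v_{3} + v_{6} = 0 — sig = ⟨2 | 0⟩
  • {1,2}:  v_{1} + v_{2} = v_{3} — sig = ⟨2 | 1⟩
  • {1,3}:  v_{1} + v_{3} = v_{5} — sig = ⟨2 | 1⟩
  • {1,6}:  v_{1} + v_{6} = v_{4} — sig = ⟨2 | 1⟩
  • {3,4}:  v_{3} + v_{4} = v_{1} — sig = ⟨2 | 1⟩
  • {5,6}:  v_{5} + v_{6} = v_{1} — sig = ⟨2 | 1⟩
  • {2,5}:  v_{2} + v_{5} = 2·v_{3} — sig = ⟨2 | 2⟩
  • {4,5}:  v_{4} + v_{5} = 2·v_{1} — sig = ⟨2 | 2⟩

Sorted signature multiset PRS(X):
[⟨2 | 0⟩, ⟨2 | 0⟩, ⟨2 | 1⟩, ⟨2 | 1⟩, ⟨2 | 1⟩, ⟨2 | 1⟩, ⟨2 | 1⟩, ⟨2 | 2⟩, ⟨2 | 2⟩]


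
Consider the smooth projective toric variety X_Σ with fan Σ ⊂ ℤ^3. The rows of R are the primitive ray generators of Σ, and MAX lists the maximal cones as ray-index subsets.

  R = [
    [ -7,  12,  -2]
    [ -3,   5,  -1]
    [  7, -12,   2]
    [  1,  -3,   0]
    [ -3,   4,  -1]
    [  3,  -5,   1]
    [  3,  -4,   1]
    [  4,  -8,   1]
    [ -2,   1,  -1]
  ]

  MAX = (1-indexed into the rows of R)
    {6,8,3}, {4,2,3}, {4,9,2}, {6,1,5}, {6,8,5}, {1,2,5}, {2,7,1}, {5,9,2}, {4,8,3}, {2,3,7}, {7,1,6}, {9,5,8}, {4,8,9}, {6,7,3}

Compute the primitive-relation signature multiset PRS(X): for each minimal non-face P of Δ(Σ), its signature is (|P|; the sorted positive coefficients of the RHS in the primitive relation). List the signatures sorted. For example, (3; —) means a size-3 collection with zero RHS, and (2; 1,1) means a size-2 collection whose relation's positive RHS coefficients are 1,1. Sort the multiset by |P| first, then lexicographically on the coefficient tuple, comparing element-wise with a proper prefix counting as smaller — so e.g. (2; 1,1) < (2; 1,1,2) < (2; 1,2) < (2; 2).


15 collections generate NE(X_Σ); each relation:

  {1,3}:  v_{1} + v_{3} = 0  ⟹  sig = (2; —)
  {2,6}:  v_{2} + v_{6} = 0  ⟹  sig = (2; —)
  {5,7}:  v_{5} + v_{7} = 0  ⟹  sig = (2; —)
  {1,8}:  v_{1} + v_{8} = v_{5}  ⟹  sig = (2; 1)
  {2,8}:  v_{2} + v_{8} = v_{4}  ⟹  sig = (2; 1)
  {3,5}:  v_{3} + v_{5} = v_{8}  ⟹  sig = (2; 1)
  {4,5}:  v_{4} + v_{5} = v_{9}  ⟹  sig = (2; 1)
  {4,6}:  v_{4} + v_{6} = v_{8}  ⟹  sig = (2; 1)
  {7,8}:  v_{7} + v_{8} = v_{3}  ⟹  sig = (2; 1)
  {7,9}:  v_{7} + v_{9} = v_{4}  ⟹  sig = (2; 1)
  {1,4}:  v_{1} + v_{4} = v_{2} + v_{5}  ⟹  sig = (2; 1,1)
  {3,9}:  v_{3} + v_{9} = v_{4} + v_{8}  ⟹  sig = (2; 1,1)
  {4,7}:  v_{4} + v_{7} = v_{2} + v_{3}  ⟹  sig = (2; 1,1)
  {6,9}:  v_{6} + v_{9} = v_{5} + v_{8}  ⟹  sig = (2; 1,1)
  {1,9}:  v_{1} + v_{9} = v_{2} + 2·v_{5}  ⟹  sig = (2; 1,2)

Sorted signature multiset PRS(X):
    (2; —)
    (2; —)
    (2; —)
    (2; 1)
    (2; 1)
    (2; 1)
    (2; 1)
    (2; 1)
    (2; 1)
    (2; 1)
    (2; 1,1)
    (2; 1,1)
    (2; 1,1)
    (2; 1,1)
    (2; 1,2)


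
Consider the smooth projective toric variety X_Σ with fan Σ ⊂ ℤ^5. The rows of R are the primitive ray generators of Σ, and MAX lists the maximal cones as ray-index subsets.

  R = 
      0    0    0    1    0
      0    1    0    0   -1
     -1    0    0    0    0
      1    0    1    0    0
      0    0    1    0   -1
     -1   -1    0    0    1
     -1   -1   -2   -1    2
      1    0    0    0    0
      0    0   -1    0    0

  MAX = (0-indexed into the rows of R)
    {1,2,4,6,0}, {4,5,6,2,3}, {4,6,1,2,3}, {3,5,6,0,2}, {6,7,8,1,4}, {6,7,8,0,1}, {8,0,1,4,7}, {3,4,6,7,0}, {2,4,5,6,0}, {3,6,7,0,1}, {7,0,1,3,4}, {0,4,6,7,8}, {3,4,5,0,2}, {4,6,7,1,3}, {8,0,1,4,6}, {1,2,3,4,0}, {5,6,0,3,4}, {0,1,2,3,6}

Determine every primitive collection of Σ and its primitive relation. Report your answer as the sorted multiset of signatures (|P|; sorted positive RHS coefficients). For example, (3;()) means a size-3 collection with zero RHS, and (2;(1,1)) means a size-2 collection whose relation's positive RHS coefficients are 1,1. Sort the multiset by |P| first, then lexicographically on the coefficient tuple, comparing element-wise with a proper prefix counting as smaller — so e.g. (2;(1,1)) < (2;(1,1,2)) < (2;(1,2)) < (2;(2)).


Minimal non-faces — 9 found among 9 rays, 18 max cones:

  P = {2,7}:  v_{2} + v_{7} = 0 — sig = (2;())
  P = {1,5}:  v_{1} + v_{5} = v_{2} — sig = (2;(1))
  P = {3,8}:  v_{3} + v_{8} = v_{7} — sig = (2;(1))
  P = {5,8}:  v_{5} + v_{8} = v_{0} + v_{4} + v_{6} — sig = (2;(1,1,1))
  P = {2,8}:  v_{2} + v_{8} = v_{0} + v_{1} + v_{4} + v_{6} — sig = (2;(1,1,1,1))
  P = {5,7}:  v_{5} + v_{7} = v_{0} + v_{3} + v_{4} + v_{6} — sig = (2;(1,1,1,1))
  P = {0,1,3,4,6}:  v_{0} + v_{1} + v_{3} + v_{4} + v_{6} = 0 — sig = (5;())
  P = {0,1,4,6,7}:  v_{0} + v_{1} + v_{4} + v_{6} + v_{7} = v_{8} — sig = (5;(1))
  P = {0,2,3,4,6}:  v_{0} + v_{2} + v_{3} + v_{4} + v_{6} = v_{5} — sig = (5;(1))

Signatures (|P|; sorted positive RHS coefficients), sorted:
[(2;()), (2;(1)), (2;(1)), (2;(1,1,1)), (2;(1,1,1,1)), (2;(1,1,1,1)), (5;()), (5;(1)), (5;(1))]


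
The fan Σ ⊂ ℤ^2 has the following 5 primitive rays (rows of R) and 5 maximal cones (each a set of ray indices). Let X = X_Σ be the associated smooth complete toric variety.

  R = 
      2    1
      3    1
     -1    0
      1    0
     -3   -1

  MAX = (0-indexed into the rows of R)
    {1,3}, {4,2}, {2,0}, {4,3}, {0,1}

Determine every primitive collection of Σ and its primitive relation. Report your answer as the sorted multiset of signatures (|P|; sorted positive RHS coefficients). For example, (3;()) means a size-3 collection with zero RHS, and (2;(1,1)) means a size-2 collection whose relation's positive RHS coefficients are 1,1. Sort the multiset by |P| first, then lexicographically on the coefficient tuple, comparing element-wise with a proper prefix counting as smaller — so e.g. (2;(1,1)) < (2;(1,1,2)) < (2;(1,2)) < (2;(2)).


5 collections generate NE(X_Σ); each relation:

  {1,4}:  v_{1} + v_{4} = 0  →  sig = (2;())
  {2,3}:  v_{2} + v_{3} = 0  →  sig = (2;())
  {0,3}:  v_{0} + v_{3} = v_{1}  →  sig = (2;(1))
  {0,4}:  v_{0} + v_{4} = v_{2}  →  sig = (2;(1))
  {1,2}:  v_{1} + v_{2} = v_{0}  →  sig = (2;(1))

Signatures (|P|; sorted positive RHS coefficients), sorted:
{ (2;()) ×2,  (2;(1)) ×3 }


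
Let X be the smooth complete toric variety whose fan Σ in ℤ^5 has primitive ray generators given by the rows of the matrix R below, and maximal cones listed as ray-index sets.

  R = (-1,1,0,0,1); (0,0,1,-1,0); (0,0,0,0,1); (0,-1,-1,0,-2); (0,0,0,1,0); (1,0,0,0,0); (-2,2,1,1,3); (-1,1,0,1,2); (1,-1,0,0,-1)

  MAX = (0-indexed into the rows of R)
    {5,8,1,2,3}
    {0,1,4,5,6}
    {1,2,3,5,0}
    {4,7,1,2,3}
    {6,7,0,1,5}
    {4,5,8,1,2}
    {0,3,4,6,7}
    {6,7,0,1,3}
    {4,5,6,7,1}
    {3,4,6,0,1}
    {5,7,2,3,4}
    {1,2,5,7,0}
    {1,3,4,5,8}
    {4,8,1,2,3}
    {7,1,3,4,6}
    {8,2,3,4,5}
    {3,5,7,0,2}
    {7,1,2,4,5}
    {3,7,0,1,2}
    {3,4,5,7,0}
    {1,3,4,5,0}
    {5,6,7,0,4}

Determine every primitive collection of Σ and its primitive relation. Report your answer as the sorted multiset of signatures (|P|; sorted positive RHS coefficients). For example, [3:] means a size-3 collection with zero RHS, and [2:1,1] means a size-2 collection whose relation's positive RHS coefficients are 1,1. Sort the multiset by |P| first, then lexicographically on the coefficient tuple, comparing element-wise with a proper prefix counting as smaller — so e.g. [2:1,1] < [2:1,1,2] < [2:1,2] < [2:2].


Minimal non-faces — 9 found among 9 rays, 22 max cones:

  • {0,8}:  v_{0} + v_{8} = 0  ⇒ sig = [2:]
  • {7,8}:  v_{7} + v_{8} = v_{2} + v_{4}  ⇒ sig = [2:1,1]
  • {6,8}:  v_{6} + v_{8} = v_{1} + v_{4} + v_{7}  ⇒ sig = [2:1,1,1]
  • {2,6}:  v_{2} + v_{6} = v_{1} + 2·v_{7}  ⇒ sig = [2:1,2]
  • {0,2,4}:  v_{0} + v_{2} + v_{4} = v_{7}  ⇒ sig = [3:1]
  • {3,5,6}:  v_{3} + v_{5} + v_{6} = v_{0} + v_{4}  ⇒ sig = [3:1,1]
  • {1,3,5,7}:  v_{1} + v_{3} + v_{5} + v_{7} = 0  ⇒ sig = [4:]
  • {0,1,4,7}:  v_{0} + v_{1} + v_{4} + v_{7} = v_{6}  ⇒ sig = [4:1]
  • {1,2,3,4,5}:  v_{1} + v_{2} + v_{3} + v_{4} + v_{5} = v_{8}  ⇒ sig = [5:1]

Hence PRS(X_Σ) =
    [2:]
    [2:1,1]
    [2:1,1,1]
    [2:1,2]
    [3:1]
    [3:1,1]
    [4:]
    [4:1]
    [5:1]


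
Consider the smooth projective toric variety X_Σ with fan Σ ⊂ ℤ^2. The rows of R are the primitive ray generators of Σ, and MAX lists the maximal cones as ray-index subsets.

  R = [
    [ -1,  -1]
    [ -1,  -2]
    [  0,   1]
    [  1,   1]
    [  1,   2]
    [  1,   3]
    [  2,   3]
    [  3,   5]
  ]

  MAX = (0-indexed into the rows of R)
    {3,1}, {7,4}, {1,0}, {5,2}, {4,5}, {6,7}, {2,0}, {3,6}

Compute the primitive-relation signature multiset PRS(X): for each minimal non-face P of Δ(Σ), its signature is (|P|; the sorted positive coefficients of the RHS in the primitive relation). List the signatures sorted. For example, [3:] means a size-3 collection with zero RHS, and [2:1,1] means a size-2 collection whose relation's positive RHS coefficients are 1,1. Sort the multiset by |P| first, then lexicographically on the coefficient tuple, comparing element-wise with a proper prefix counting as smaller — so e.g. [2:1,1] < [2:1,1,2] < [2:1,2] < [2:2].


The 20 primitive collections of Σ (r=8, n=2):

  P={0,3}:  v_{0} + v_{3} = 0  →  sig = [2:]
  P={1,4}:  v_{1} + v_{4} = 0  →  sig = [2:]
  P={0,4}:  v_{0} + v_{4} = v_{2}  →  sig = [2:1]
  P={0,6}:  v_{0} + v_{6} = v_{4}  →  sig = [2:1]
  P={1,2}:  v_{1} + v_{2} = v_{0}  →  sig = [2:1]
  P={1,5}:  v_{1} + v_{5} = v_{2}  →  sig = [2:1]
  P={1,6}:  v_{1} + v_{6} = v_{3}  →  sig = [2:1]
  P={1,7}:  v_{1} + v_{7} = v_{6}  →  sig = [2:1]
  P={2,3}:  v_{2} + v_{3} = v_{4}  →  sig = [2:1]
  P={2,4}:  v_{2} + v_{4} = v_{5}  →  sig = [2:1]
  P={3,4}:  v_{3} + v_{4} = v_{6}  →  sig = [2:1]
  P={4,6}:  v_{4} + v_{6} = v_{7}  →  sig = [2:1]
  P={0,5}:  v_{0} + v_{5} = 2·v_{2}  →  sig = [2:2]
  P={0,7}:  v_{0} + v_{7} = 2·v_{4}  →  sig = [2:2]
  P={2,6}:  v_{2} + v_{6} = 2·v_{4}  →  sig = [2:2]
  P={3,5}:  v_{3} + v_{5} = 2·v_{4}  →  sig = [2:2]
  P={3,7}:  v_{3} + v_{7} = 2·v_{6}  →  sig = [2:2]
  P={2,7}:  v_{2} + v_{7} = 3·v_{4}  →  sig = [2:3]
  P={5,6}:  v_{5} + v_{6} = 3·v_{4}  →  sig = [2:3]
  P={5,7}:  v_{5} + v_{7} = 4·v_{4}  →  sig = [2:4]

so the primitive-relation signature multiset is
{ [2:] ×2,  [2:1] ×10,  [2:2] ×5,  [2:3] ×2,  [2:4] }


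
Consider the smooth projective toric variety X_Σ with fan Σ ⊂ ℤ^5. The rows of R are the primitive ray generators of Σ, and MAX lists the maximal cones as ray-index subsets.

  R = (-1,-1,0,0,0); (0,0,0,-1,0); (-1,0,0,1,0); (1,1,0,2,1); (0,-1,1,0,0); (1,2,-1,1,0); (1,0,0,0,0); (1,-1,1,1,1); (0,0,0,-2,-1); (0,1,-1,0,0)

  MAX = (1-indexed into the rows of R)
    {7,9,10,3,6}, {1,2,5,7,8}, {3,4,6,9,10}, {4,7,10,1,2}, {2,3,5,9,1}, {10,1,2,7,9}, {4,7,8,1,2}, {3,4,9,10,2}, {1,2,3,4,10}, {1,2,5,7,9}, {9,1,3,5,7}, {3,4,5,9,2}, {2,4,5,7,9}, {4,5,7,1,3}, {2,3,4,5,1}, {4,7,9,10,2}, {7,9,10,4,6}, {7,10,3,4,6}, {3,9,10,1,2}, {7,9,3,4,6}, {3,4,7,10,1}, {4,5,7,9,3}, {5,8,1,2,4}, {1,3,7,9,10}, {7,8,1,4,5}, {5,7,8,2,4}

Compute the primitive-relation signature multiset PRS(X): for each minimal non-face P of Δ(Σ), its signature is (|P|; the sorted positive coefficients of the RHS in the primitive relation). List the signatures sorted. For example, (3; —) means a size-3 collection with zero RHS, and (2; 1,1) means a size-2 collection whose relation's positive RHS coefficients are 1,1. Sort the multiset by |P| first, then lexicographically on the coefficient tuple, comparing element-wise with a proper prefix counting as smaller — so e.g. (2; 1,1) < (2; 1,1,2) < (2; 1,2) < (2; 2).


The 12 primitive collections of Σ (r=10, n=5):

  P = {5,10}:  v_{5} + v_{10} = 0 ; sig = (2; —)
  P = {6,8}:  v_{6} + v_{8} = v_{4} + v_{7} ; sig = (2; 1,1)
  P = {1,6}:  v_{1} + v_{6} = v_{3} + v_{7} + v_{10} ; sig = (2; 1,1,1)
  P = {2,6}:  v_{2} + v_{6} = v_{4} + v_{9} + v_{10} ; sig = (2; 1,1,1)
  P = {3,8}:  v_{3} + v_{8} = v_{1} + v_{4} + v_{5} ; sig = (2; 1,1,1)
  P = {8,9}:  v_{8} + v_{9} = v_{2} + v_{5} + v_{7} ; sig = (2; 1,1,1)
  P = {5,6}:  v_{5} + v_{6} = v_{3} + v_{4} + v_{7} + v_{9} ; sig = (2; 1,1,1,1)
  P = {8,10}:  v_{8} + v_{10} = v_{1} + v_{2} + v_{4} + v_{7} ; sig = (2; 1,1,1,1)
  P = {1,4,9}:  v_{1} + v_{4} + v_{9} = 0 ; sig = (3; —)
  P = {2,3,7}:  v_{2} + v_{3} + v_{7} = 0 ; sig = (3; —)
  P = {1,2,4,5,7}:  v_{1} + v_{2} + v_{4} + v_{5} + v_{7} = v_{8} ; sig = (5; 1)
  P = {3,4,7,9,10}:  v_{3} + v_{4} + v_{7} + v_{9} + v_{10} = v_{6} ; sig = (5; 1)

Hence PRS(X_Σ) =
[(2; —), (2; 1,1), (2; 1,1,1), (2; 1,1,1), (2; 1,1,1), (2; 1,1,1), (2; 1,1,1,1), (2; 1,1,1,1), (3; —), (3; —), (5; 1), (5; 1)]


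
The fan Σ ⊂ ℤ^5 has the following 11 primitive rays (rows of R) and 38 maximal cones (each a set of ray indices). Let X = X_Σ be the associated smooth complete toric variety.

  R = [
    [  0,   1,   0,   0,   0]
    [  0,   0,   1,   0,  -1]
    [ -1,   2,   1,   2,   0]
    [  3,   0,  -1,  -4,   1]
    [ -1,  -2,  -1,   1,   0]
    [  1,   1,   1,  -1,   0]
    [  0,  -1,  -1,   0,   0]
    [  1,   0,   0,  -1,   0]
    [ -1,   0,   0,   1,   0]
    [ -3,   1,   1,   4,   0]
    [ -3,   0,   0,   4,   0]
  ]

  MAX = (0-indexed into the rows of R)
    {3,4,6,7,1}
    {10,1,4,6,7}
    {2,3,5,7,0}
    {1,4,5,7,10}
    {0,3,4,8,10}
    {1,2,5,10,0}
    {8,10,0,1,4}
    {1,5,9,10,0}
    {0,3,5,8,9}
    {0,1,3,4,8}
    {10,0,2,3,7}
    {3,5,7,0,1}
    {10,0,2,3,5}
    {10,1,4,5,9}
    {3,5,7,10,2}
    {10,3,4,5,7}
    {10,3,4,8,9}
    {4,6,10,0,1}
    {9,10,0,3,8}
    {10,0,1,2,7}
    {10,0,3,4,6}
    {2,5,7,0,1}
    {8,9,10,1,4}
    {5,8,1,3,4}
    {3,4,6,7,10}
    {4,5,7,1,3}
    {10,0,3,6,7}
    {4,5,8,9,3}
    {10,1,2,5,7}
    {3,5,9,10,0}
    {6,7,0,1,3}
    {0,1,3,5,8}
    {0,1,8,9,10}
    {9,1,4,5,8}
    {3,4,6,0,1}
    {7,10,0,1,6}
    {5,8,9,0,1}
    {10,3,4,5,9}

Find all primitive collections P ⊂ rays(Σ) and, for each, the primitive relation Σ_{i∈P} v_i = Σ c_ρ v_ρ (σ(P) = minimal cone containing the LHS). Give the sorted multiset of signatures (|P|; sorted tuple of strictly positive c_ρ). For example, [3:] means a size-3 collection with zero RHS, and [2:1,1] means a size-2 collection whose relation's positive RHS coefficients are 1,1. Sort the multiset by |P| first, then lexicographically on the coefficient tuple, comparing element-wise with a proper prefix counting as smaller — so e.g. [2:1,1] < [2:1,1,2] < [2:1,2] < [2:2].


17 collections generate NE(X_Σ); each relation:

  • {7,8}:  v_{7} + v_{8} = 0 — sig = [2:]
  • {5,6}:  v_{5} + v_{6} = v_{7} — sig = [2:1]
  • {6,9}:  v_{6} + v_{9} = v_{10} — sig = [2:1]
  • {2,4}:  v_{2} + v_{4} = v_{7} + v_{10} — sig = [2:1,1]
  • {6,8}:  v_{6} + v_{8} = v_{0} + v_{4} — sig = [2:1,1]
  • {7,9}:  v_{7} + v_{9} = v_{5} + v_{10} — sig = [2:1,1]
  • {2,8}:  v_{2} + v_{8} = v_{0} + v_{5} + v_{10} — sig = [2:1,1,1]
  • {2,6}:  v_{2} + v_{6} = v_{0} + 2·v_{7} + v_{10} — sig = [2:1,1,2]
  • {2,9}:  v_{2} + v_{9} = v_{0} + 2·v_{5} + 2·v_{10} — sig = [2:1,2,2]
  • {0,4,5}:  v_{0} + v_{4} + v_{5} = 0 — sig = [3:]
  • {1,3,10}:  v_{1} + v_{3} + v_{10} = 0 — sig = [3:]
  • {0,4,7}:  v_{0} + v_{4} + v_{7} = v_{6} — sig = [3:1]
  • {5,8,10}:  v_{5} + v_{8} + v_{10} = v_{9} — sig = [3:1]
  • {0,4,9}:  v_{0} + v_{4} + v_{9} = v_{8} + v_{10} — sig = [3:1,1]
  • {1,3,9}:  v_{1} + v_{3} + v_{9} = v_{5} + v_{8} — sig = [3:1,1]
  • {1,2,3}:  v_{1} + v_{2} + v_{3} = v_{0} + v_{5} + v_{7} — sig = [3:1,1,1]
  • {0,5,7,10}:  v_{0} + v_{5} + v_{7} + v_{10} = v_{2} — sig = [4:1]

Hence PRS(X_Σ) =
    [2:]
    [2:1]
    [2:1]
    [2:1,1]
    [2:1,1]
    [2:1,1]
    [2:1,1,1]
    [2:1,1,2]
    [2:1,2,2]
    [3:]
    [3:]
    [3:1]
    [3:1]
    [3:1,1]
    [3:1,1]
    [3:1,1,1]
    [4:1]


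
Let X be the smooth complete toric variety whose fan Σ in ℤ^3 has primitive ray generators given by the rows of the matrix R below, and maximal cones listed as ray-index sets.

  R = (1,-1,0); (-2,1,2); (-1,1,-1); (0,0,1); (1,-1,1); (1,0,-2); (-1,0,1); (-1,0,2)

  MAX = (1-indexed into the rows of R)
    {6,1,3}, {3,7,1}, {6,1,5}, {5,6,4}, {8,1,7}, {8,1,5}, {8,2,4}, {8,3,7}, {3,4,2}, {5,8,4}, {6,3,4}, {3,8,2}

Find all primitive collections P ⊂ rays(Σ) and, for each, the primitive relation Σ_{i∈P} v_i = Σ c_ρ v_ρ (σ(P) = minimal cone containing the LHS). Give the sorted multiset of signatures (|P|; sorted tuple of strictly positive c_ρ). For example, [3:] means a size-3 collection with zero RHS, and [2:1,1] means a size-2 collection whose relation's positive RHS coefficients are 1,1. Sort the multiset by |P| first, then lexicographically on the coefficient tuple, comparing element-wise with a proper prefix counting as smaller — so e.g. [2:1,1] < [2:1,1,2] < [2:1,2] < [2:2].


Primitive collections (12):

  P={3,5}:  v_{3} + v_{5} = 0  ⇒ sig = [2:]
  P={6,8}:  v_{6} + v_{8} = 0  ⇒ sig = [2:]
  P={1,2}:  v_{1} + v_{2} = v_{8}  ⇒ sig = [2:1]
  P={1,4}:  v_{1} + v_{4} = v_{5}  ⇒ sig = [2:1]
  P={4,7}:  v_{4} + v_{7} = v_{8}  ⇒ sig = [2:1]
  P={2,5}:  v_{2} + v_{5} = v_{4} + v_{8}  ⇒ sig = [2:1,1]
  P={2,6}:  v_{2} + v_{6} = v_{3} + v_{4}  ⇒ sig = [2:1,1]
  P={5,7}:  v_{5} + v_{7} = v_{1} + v_{8}  ⇒ sig = [2:1,1]
  P={6,7}:  v_{6} + v_{7} = v_{1} + v_{3}  ⇒ sig = [2:1,1]
  P={2,7}:  v_{2} + v_{7} = v_{3} + 2·v_{8}  ⇒ sig = [2:1,2]
  P={1,3,8}:  v_{1} + v_{3} + v_{8} = v_{7}  ⇒ sig = [3:1]
  P={3,4,8}:  v_{3} + v_{4} + v_{8} = v_{2}  ⇒ sig = [3:1]

Signatures (|P|; sorted positive RHS coefficients), sorted:
[[2:], [2:], [2:1], [2:1], [2:1], [2:1,1], [2:1,1], [2:1,1], [2:1,1], [2:1,2], [3:1], [3:1]]


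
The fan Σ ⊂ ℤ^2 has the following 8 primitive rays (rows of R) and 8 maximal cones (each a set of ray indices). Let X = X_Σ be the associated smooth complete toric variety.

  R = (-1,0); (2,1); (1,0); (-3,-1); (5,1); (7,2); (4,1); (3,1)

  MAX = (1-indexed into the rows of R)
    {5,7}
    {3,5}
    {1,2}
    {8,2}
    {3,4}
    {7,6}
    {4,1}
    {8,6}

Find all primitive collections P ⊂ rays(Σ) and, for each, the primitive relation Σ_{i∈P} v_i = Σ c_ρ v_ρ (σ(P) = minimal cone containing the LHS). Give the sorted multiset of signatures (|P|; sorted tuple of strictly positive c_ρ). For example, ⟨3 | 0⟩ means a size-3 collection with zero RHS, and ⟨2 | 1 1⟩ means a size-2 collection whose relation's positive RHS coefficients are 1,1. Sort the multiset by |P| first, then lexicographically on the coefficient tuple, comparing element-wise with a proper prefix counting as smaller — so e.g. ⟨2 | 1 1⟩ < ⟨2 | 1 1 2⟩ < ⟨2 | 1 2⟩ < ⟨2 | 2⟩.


20 minimal non-faces of Δ(Σ) (on 8 rays):

  {1,3}:  v_{1} + v_{3} = 0  ⇒ sig = ⟨2 | 0⟩
  {4,8}:  v_{4} + v_{8} = 0  ⇒ sig = ⟨2 | 0⟩
  {1,5}:  v_{1} + v_{5} = v_{7}  ⇒ sig = ⟨2 | 1⟩
  {1,7}:  v_{1} + v_{7} = v_{8}  ⇒ sig = ⟨2 | 1⟩
  {1,8}:  v_{1} + v_{8} = v_{2}  ⇒ sig = ⟨2 | 1⟩
  {2,3}:  v_{2} + v_{3} = v_{8}  ⇒ sig = ⟨2 | 1⟩
  {2,4}:  v_{2} + v_{4} = v_{1}  ⇒ sig = ⟨2 | 1⟩
  {2,5}:  v_{2} + v_{5} = v_{6}  ⇒ sig = ⟨2 | 1⟩
  {3,7}:  v_{3} + v_{7} = v_{5}  ⇒ sig = ⟨2 | 1⟩
  {3,8}:  v_{3} + v_{8} = v_{7}  ⇒ sig = ⟨2 | 1⟩
  {4,6}:  v_{4} + v_{6} = v_{7}  ⇒ sig = ⟨2 | 1⟩
  {4,7}:  v_{4} + v_{7} = v_{3}  ⇒ sig = ⟨2 | 1⟩
  {7,8}:  v_{7} + v_{8} = v_{6}  ⇒ sig = ⟨2 | 1⟩
  {1,6}:  v_{1} + v_{6} = 2·v_{8}  ⇒ sig = ⟨2 | 2⟩
  {2,7}:  v_{2} + v_{7} = 2·v_{8}  ⇒ sig = ⟨2 | 2⟩
  {3,6}:  v_{3} + v_{6} = 2·v_{7}  ⇒ sig = ⟨2 | 2⟩
  {4,5}:  v_{4} + v_{5} = 2·v_{3}  ⇒ sig = ⟨2 | 2⟩
  {5,8}:  v_{5} + v_{8} = 2·v_{7}  ⇒ sig = ⟨2 | 2⟩
  {2,6}:  v_{2} + v_{6} = 3·v_{8}  ⇒ sig = ⟨2 | 3⟩
  {5,6}:  v_{5} + v_{6} = 3·v_{7}  ⇒ sig = ⟨2 | 3⟩

Sorted signature multiset PRS(X):
    ⟨2 | 0⟩
    ⟨2 | 0⟩
    ⟨2 | 1⟩
    ⟨2 | 1⟩
    ⟨2 | 1⟩
    ⟨2 | 1⟩
    ⟨2 | 1⟩
    ⟨2 | 1⟩
    ⟨2 | 1⟩
    ⟨2 | 1⟩
    ⟨2 | 1⟩
    ⟨2 | 1⟩
    ⟨2 | 1⟩
    ⟨2 | 2⟩
    ⟨2 | 2⟩
    ⟨2 | 2⟩
    ⟨2 | 2⟩
    ⟨2 | 2⟩
    ⟨2 | 3⟩
    ⟨2 | 3⟩


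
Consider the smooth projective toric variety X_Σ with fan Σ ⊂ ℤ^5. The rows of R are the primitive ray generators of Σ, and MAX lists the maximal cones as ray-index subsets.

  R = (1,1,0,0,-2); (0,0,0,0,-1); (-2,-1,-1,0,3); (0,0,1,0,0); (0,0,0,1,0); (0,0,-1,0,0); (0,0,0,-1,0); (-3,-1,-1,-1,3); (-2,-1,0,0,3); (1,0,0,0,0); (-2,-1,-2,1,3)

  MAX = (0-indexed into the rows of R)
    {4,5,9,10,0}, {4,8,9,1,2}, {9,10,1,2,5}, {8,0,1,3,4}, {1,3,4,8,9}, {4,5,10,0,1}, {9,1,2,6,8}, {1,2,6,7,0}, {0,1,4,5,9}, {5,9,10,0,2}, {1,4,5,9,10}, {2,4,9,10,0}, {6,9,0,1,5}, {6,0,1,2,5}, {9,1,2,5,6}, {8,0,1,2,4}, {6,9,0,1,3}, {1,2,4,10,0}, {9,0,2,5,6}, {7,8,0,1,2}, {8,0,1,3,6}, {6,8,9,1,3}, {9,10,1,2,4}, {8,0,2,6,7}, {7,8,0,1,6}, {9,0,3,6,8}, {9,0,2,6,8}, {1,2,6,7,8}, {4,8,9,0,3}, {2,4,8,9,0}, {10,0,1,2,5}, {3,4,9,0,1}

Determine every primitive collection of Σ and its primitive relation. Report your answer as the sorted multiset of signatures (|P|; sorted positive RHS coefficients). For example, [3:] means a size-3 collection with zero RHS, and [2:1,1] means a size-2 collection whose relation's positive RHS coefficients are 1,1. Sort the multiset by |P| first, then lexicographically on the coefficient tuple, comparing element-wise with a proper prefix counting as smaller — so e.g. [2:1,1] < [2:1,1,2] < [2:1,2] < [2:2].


Δ(Σ) — 11 vertices, 17 min non-faces:

  • {3,5}:  v_{3} + v_{5} = 0 — sig = [2:]
  • {4,6}:  v_{4} + v_{6} = 0 — sig = [2:]
  • {2,3}:  v_{2} + v_{3} = v_{8} — sig = [2:1]
  • {5,8}:  v_{5} + v_{8} = v_{2} — sig = [2:1]
  • {3,10}:  v_{3} + v_{10} = v_{2} + v_{4} — sig = [2:1,1]
  • {6,10}:  v_{6} + v_{10} = v_{2} + v_{5} — sig = [2:1,1]
  • {7,9}:  v_{7} + v_{9} = v_{2} + v_{6} — sig = [2:1,1]
  • {4,7}:  v_{4} + v_{7} = v_{0} + v_{1} + v_{2} + v_{8} — sig = [2:1,1,1,1]
  • {3,7}:  v_{3} + v_{7} = v_{0} + v_{1} + v_{6} + 2·v_{8} — sig = [2:1,1,1,2]
  • {5,7}:  v_{5} + v_{7} = v_{0} + v_{1} + 2·v_{2} + v_{6} — sig = [2:1,1,1,2]
  • {7,10}:  v_{7} + v_{10} = v_{0} + v_{1} + 3·v_{2} — sig = [2:1,1,3]
  • {8,10}:  v_{8} + v_{10} = 2·v_{2} + v_{4} — sig = [2:1,2]
  • {2,4,5}:  v_{2} + v_{4} + v_{5} = v_{10} — sig = [3:1]
  • {0,1,8,9}:  v_{0} + v_{1} + v_{8} + v_{9} = 0 — sig = [4:]
  • {0,1,2,9}:  v_{0} + v_{1} + v_{2} + v_{9} = v_{5} — sig = [4:1]
  • {0,1,9,10}:  v_{0} + v_{1} + v_{9} + v_{10} = v_{4} + 2·v_{5} — sig = [4:1,2]
  • {0,1,2,6,8}:  v_{0} + v_{1} + v_{2} + v_{6} + v_{8} = v_{7} — sig = [5:1]

Signatures (|P|; sorted positive RHS coefficients), sorted:
[[2:], [2:], [2:1], [2:1], [2:1,1], [2:1,1], [2:1,1], [2:1,1,1,1], [2:1,1,1,2], [2:1,1,1,2], [2:1,1,3], [2:1,2], [3:1], [4:], [4:1], [4:1,2], [5:1]]


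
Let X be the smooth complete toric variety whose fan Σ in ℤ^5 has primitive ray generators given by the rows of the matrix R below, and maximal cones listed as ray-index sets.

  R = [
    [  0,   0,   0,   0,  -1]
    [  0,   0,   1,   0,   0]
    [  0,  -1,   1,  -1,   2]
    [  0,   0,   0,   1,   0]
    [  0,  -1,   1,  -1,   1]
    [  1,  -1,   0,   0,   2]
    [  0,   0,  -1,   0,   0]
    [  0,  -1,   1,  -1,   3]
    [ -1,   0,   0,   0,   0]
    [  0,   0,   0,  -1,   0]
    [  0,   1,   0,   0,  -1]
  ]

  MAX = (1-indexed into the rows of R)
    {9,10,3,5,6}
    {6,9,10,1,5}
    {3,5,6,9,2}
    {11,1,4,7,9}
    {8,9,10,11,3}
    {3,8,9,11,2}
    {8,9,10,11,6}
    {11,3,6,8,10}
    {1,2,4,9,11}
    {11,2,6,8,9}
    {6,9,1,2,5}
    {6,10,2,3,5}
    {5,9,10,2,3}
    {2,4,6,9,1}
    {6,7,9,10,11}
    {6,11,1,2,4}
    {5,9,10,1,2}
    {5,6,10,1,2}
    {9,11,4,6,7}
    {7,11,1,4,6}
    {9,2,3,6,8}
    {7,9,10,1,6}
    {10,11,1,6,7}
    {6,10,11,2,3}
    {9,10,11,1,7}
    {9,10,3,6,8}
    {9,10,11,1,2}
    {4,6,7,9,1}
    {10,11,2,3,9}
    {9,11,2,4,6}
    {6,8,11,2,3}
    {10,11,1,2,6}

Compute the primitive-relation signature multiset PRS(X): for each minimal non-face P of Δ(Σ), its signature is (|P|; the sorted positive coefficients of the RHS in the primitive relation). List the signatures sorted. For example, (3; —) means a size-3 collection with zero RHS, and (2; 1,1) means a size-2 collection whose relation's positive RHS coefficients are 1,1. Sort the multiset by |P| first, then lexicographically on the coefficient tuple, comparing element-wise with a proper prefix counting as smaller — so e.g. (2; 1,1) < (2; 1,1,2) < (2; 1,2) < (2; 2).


16 collections generate NE(X_Σ); each relation:

  P = {2,7}:  v_{2} + v_{7} = 0  ⇒ sig = (2; —)
  P = {4,10}:  v_{4} + v_{10} = 0  ⇒ sig = (2; —)
  P = {1,3}:  v_{1} + v_{3} = v_{5}  ⇒ sig = (2; 1)
  P = {1,8}:  v_{1} + v_{8} = v_{3}  ⇒ sig = (2; 1)
  P = {5,11}:  v_{5} + v_{11} = v_{2} + v_{10}  ⇒ sig = (2; 1,1)
  P = {3,4}:  v_{3} + v_{4} = v_{2} + v_{6} + v_{9}  ⇒ sig = (2; 1,1,1)
  P = {3,7}:  v_{3} + v_{7} = v_{6} + v_{9} + v_{10}  ⇒ sig = (2; 1,1,1)
  P = {4,5}:  v_{4} + v_{5} = v_{1} + v_{2} + v_{6} + v_{9}  ⇒ sig = (2; 1,1,1,1)
  P = {5,7}:  v_{5} + v_{7} = v_{1} + v_{6} + v_{9} + v_{10}  ⇒ sig = (2; 1,1,1,1)
  P = {4,8}:  v_{4} + v_{8} = v_{2} + 2·v_{6} + 2·v_{9} + v_{11}  ⇒ sig = (2; 1,1,2,2)
  P = {7,8}:  v_{7} + v_{8} = 2·v_{6} + 2·v_{9} + v_{10} + v_{11}  ⇒ sig = (2; 1,1,2,2)
  P = {5,8}:  v_{5} + v_{8} = 2·v_{3}  ⇒ sig = (2; 2)
  P = {2,8,10}:  v_{2} + v_{8} + v_{10} = 2·v_{3} + v_{11}  ⇒ sig = (3; 1,2)
  P = {1,6,9,11}:  v_{1} + v_{6} + v_{9} + v_{11} = 0  ⇒ sig = (4; —)
  P = {2,6,9,10}:  v_{2} + v_{6} + v_{9} + v_{10} = v_{3}  ⇒ sig = (4; 1)
  P = {3,6,9,11}:  v_{3} + v_{6} + v_{9} + v_{11} = v_{8}  ⇒ sig = (4; 1)

so the primitive-relation signature multiset is
    (2; —)
    (2; —)
    (2; 1)
    (2; 1)
    (2; 1,1)
    (2; 1,1,1)
    (2; 1,1,1)
    (2; 1,1,1,1)
    (2; 1,1,1,1)
    (2; 1,1,2,2)
    (2; 1,1,2,2)
    (2; 2)
    (3; 1,2)
    (4; —)
    (4; 1)
    (4; 1)


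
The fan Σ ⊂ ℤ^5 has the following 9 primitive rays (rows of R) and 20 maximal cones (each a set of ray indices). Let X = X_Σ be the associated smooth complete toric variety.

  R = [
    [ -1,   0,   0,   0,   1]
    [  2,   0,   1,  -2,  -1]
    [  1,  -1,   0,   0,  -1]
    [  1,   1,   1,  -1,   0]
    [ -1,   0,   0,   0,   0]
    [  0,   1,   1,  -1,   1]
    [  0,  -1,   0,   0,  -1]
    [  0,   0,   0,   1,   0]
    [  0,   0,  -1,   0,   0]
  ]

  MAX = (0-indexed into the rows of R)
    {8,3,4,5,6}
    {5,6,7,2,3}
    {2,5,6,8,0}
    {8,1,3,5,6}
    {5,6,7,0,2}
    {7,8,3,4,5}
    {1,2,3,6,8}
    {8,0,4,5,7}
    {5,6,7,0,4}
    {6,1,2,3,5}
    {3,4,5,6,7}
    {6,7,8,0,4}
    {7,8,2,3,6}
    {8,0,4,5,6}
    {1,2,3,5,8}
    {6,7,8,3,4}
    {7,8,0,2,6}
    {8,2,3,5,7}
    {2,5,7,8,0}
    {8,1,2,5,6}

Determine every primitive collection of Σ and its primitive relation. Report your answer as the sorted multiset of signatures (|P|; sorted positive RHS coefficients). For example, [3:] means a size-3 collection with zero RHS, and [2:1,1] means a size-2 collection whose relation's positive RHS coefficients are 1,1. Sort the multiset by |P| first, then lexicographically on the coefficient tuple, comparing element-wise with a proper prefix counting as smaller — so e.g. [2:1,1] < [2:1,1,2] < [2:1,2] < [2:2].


Δ(Σ) — 9 vertices, 7 min non-faces:

  P={0,3}:  v_{0} + v_{3} = v_{5} ; sig = [2:1]
  P={2,4}:  v_{2} + v_{4} = v_{6} ; sig = [2:1]
  P={1,7}:  v_{1} + v_{7} = v_{2} + v_{3} ; sig = [2:1,1]
  P={0,1}:  v_{0} + v_{1} = v_{2} + 2·v_{5} + v_{6} + v_{8} ; sig = [2:1,1,1,2]
  P={1,4}:  v_{1} + v_{4} = v_{3} + v_{5} + 2·v_{6} + v_{8} ; sig = [2:1,1,1,2]
  P={5,6,7,8}:  v_{5} + v_{6} + v_{7} + v_{8} = 0 ; sig = [4:]
  P={2,3,5,6,8}:  v_{2} + v_{3} + v_{5} + v_{6} + v_{8} = v_{1} ; sig = [5:1]

Signatures (|P|; sorted positive RHS coefficients), sorted:
[[2:1], [2:1], [2:1,1], [2:1,1,1,2], [2:1,1,1,2], [4:], [5:1]]
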